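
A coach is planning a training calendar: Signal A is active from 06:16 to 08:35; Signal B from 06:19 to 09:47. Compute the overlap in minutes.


Interval A: [376, 515] minutes from midnight
Interval B: [379, 587] minutes from midnight
Overlap start = max(376, 379) = 379
Overlap end = min(515, 587) = 515
Overlap = 515 - 379 = 136 minutes

136


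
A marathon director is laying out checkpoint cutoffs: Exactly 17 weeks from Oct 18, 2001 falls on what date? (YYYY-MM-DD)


Start: 2001-10-18
Weeks to add: 17
Convert to days: 17 x 7 = 119 days
Add 119 days to 2001-10-18
Result: 2002-02-14

2002-02-14


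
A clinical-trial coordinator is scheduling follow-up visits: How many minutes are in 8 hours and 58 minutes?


Hours: 8
Extra minutes: 58
Minutes per hour: 60
Hours to minutes: 8 x 60 = 480
Total: 480 + 58 = 538

538


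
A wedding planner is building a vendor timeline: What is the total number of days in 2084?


Year: 2084
Check leap year rules:
Divisible by 4? Yes
Divisible by 100? No
2084 is a leap year
Days: 366

366


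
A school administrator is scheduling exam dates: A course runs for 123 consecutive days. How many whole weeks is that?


Total days: 123
Days per week: 7
Division: 123 / 7 = 17 remainder 4
Complete weeks: 17
Remaining days: 4

17


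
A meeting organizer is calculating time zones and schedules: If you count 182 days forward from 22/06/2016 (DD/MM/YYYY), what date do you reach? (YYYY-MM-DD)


Start: 2016-06-22
Adding 182 days
Days remaining in June: 8
After June: 174 days still to add
July 2016: 31 days, 143 remaining
August 2016: 31 days, 112 remaining
September 2016: 30 days, 82 remaining
October 2016: 31 days, 51 remaining
Result: 2016-12-21

2016-12-21


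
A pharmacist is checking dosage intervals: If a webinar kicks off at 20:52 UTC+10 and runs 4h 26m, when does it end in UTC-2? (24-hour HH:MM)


Start: 20:52 in UTC+10
Step 1 - add duration:
  minutes: 52 + 26 = 78 (carry 1h)
  hours: 20 + 4 + 1 = 25
  end in UTC+10: 01:18
Step 2 - convert UTC+10 -> UTC-2:
  offset difference: -2 - (10) = -12 hours
  1 + (-12) = -11 -> mod 24 = 13
Result: 13:18 in UTC-2

13:18


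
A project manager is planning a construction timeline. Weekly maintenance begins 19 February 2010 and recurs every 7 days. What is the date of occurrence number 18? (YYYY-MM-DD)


First occurrence: 2010-02-19 (occurrence 1)
Each occurrence is 7 days after the previous.
Occurrence 18 is 17 weeks after the first.
17 weeks = 119 days
2010-02-19 + 119 days = 2010-06-18

2010-06-18


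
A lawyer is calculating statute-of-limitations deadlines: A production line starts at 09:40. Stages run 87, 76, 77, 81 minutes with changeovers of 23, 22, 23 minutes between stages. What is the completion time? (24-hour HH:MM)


Start: 09:40 = 580 min from midnight
  after task 1 (87 min): 11:07
  after break (23 min): 11:30
  after task 2 (76 min): 12:46
  after break (22 min): 13:08
  after task 3 (77 min): 14:25
  after break (23 min): 14:48
  after task 4 (81 min): 16:09
Total elapsed: 389 minutes
End time: 16:09

16:09


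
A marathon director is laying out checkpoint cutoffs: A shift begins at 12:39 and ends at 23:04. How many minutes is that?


Start time: 12:39 = 759 minutes from midnight
End time: 23:04 = 1384 minutes from midnight
Difference: 1384 - 759 = 625 minutes
That is 10 hours and 25 minutes

625


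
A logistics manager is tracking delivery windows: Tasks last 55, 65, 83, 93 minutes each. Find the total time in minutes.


Durations: 55, 65, 83, 93
Running sum: 55
+ 65 = 120
+ 83 = 203
+ 93 = 296
Total duration: 296 minutes
That is 4 hours and 56 minutes

296


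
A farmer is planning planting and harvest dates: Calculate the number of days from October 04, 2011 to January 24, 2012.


Start date: 2011-10-04
End date: 2012-01-24
Oct 2011: +28 days
Nov 2011: +30 days
Dec 2011: +31 days
Jan 2012: +23 days
Total: 112 days

112


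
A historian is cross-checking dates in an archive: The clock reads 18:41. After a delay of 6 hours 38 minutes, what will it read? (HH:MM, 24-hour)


Start time: 18:41
Adding: 6 hours 38 minutes
Minutes: 41 + 38 = 79
Minute overflow: 79 >= 60, so carry 1 hour, minutes = 19
Hours: 18 + 6 + 1 = 25
Hour wraparound: 25 mod 24 = 1
Result: 01:19

01:19


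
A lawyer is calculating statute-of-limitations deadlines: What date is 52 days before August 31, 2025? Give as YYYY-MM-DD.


Start: 2025-08-31
Subtracting 52 days
Days already passed in August: 31
After going back through August: 21 more days to subtract
July 2025 has 31 days, need 21
Result: 2025-07-10

2025-07-10


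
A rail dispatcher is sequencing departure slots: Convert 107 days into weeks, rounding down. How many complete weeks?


Total days: 107
Days per week: 7
Division: 107 / 7 = 15 remainder 2
Complete weeks: 15
Remaining days: 2

15


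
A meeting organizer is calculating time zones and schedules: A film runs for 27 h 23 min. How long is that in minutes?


Hours: 27
Minutes: 23
Convert hours to minutes: 27 x 60 = 1620
Add remaining minutes: 1620 + 23 = 1643

1643


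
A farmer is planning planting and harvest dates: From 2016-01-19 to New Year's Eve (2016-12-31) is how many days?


Start: January 19, 2016
End: December 31, 2016
Days left in January: 12
February: 29
March: 31
April: 30
May: 31
... plus remaining months
Sum of remaining months: 335
Total: 12 + 335 = 347

347


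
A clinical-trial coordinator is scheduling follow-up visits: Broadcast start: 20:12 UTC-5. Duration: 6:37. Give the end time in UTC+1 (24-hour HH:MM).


Start: 20:12 in UTC-5
Step 1 - add duration:
  minutes: 12 + 37 = 49
  hours: 20 + 6 + 0 = 26
  end in UTC-5: 02:49
Step 2 - convert UTC-5 -> UTC+1:
  offset difference: 1 - (-5) = 6 hours
  2 + (6) = 8 -> mod 24 = 8
Result: 08:49 in UTC+1

08:49


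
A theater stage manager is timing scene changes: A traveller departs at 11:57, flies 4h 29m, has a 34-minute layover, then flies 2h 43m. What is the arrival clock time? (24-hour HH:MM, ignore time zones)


Depart: 11:57
Leg 1: +269 min -> 16:26
Layover: +34 min -> 17:00
Leg 2: +163 min -> 19:43
Total travel: 466 minutes = 7h 46m
Arrival: 19:43

19:43


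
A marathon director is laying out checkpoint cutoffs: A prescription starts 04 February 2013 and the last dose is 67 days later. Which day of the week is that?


Start: 2013-02-04 (Monday)
Step 1 - find target date: add 67 days
  2013-02-04 + 67 days = 2013-04-12
Step 2 - day of week:
  67 mod 7 = 4
  Monday + 4 days -> Friday
Result: Friday (2013-04-12)

Friday


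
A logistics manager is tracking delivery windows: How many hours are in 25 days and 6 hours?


Days: 25
Extra hours: 6
Hours per day: 24
Days to hours: 25 x 24 = 600
Total: 600 + 6 = 606

606


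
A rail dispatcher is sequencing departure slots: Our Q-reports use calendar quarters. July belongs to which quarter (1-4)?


Month: July (month 7)
Q1: January-March (months 1-3)
Q2: April-June (months 4-6)
Q3: July-September (months 7-9)
Q4: October-December (months 10-12)
Month 7 falls in Q3

3


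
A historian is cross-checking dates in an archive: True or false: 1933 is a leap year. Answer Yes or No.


Year: 1933
Divisible by 4? 1933 / 4 = 483.25 -> No
Not divisible by 4, so NOT a leap year

No


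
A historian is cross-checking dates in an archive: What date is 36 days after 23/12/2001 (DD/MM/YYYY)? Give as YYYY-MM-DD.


Start: 2001-12-23
Adding 36 days
Days remaining in December: 8
After December: 28 days still to add
January 2002 has 31 days, need 28
Result: 2002-01-28

2002-01-28


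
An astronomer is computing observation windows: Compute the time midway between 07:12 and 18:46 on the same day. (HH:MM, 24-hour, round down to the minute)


Start time: 07:12 = 432 minutes from midnight
End time: 18:46 = 1126 minutes from midnight
Sum: 432 + 1126 = 1558
Midpoint: 1558 / 2 = 779 minutes
Convert: 779 / 60 = 12 hours, 59 minutes
Result: 12:59

12:59


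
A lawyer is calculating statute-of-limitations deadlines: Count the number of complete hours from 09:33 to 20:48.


Start: 09:33
End: 20:48
Hour difference: 20 - 9 = 11 hours
Minute difference: 48 - 33 = 15 minutes
Total minutes: 675
Complete hours: 675 / 60 = 11 (remainder 15)

11


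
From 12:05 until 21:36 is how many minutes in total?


Start time: 12:05 = 725 minutes from midnight
End time: 21:36 = 1296 minutes from midnight
Difference: 1296 - 725 = 571 minutes
That is 9 hours and 31 minutes

571


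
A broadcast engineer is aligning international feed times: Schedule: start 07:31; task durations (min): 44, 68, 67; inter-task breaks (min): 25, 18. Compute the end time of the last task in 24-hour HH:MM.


Start: 07:31 = 451 min from midnight
  after task 1 (44 min): 08:15
  after break (25 min): 08:40
  after task 2 (68 min): 09:48
  after break (18 min): 10:06
  after task 3 (67 min): 11:13
Total elapsed: 222 minutes
End time: 11:13

11:13


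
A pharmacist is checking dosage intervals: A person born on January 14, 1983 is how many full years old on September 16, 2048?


Birth: 1983-01-14
Reference: 2048-09-16
Year difference: 2048 - 1983 = 65
Has birthday (01-14) occurred by 09-16? Yes
Age in full years: 65

65


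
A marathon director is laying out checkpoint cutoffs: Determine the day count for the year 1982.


Year: 1982
Check leap year rules:
Divisible by 4? No
1982 is not a leap year
Days: 365

365


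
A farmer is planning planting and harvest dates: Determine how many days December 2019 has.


Month: December
Year: 2019
December is a 31-day month
Total: 31 days

31


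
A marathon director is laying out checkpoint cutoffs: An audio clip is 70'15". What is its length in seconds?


Minutes: 70
Seconds: 15
Convert minutes to seconds: 70 x 60 = 4200
Add remaining seconds: 4200 + 15 = 4215

4215


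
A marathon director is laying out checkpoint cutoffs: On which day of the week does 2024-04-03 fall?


Date: 2024-04-03
January 1, 2024 is a Monday
Day of year: 94
Offset from Jan 1: 93 days
93 mod 7 = 2
Result: Wednesday

Wednesday


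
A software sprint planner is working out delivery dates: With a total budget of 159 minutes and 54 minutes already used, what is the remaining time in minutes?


Total budget: 159 minutes
Time used: 54 minutes
Remaining: 159 - 54 = 105 minutes
Percent used: 34.0%
Percent remaining: 66.0%

105


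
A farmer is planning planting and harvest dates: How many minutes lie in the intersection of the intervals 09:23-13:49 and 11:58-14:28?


Interval A: [563, 829] minutes from midnight
Interval B: [718, 868] minutes from midnight
Overlap start = max(563, 718) = 718
Overlap end = min(829, 868) = 829
Overlap = 829 - 718 = 111 minutes

111


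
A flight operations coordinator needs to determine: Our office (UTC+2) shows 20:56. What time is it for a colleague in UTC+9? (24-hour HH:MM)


Local time: 20:56 at UTC+2 (offset 2h)
Target zone: UTC+9 (offset 9h)
Difference: 9 - (2) = 7 hours
Calculation: 20 + (7) = 27
Wraparound: (27) mod 24 = 3
Result: 03:56

03:56


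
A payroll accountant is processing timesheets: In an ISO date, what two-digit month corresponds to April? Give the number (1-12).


Calendar month order:
3. March
4. April <--
5. May
April is month number 4

4


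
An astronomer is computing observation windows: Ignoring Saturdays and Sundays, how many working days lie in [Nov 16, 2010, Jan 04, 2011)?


Start: 2010-11-16 (Tuesday)
End (exclusive): 2011-01-04 (Tuesday)
Total calendar days: 49
Full weeks: 49 // 7 = 7 -> 35 weekdays
Remaining 0 days starting on Tuesday:
Total business days: 35 + 0 = 35

35


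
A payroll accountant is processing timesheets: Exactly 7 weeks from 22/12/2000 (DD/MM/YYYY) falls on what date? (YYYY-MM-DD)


Start: 2000-12-22
Weeks to add: 7
Convert to days: 7 x 7 = 49 days
Add 49 days to 2000-12-22
Result: 2001-02-09

2001-02-09


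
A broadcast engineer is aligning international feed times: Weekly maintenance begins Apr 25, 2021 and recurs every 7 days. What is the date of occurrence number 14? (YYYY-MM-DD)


First occurrence: 2021-04-25 (occurrence 1)
Each occurrence is 7 days after the previous.
Occurrence 14 is 13 weeks after the first.
13 weeks = 91 days
2021-04-25 + 91 days = 2021-07-25

2021-07-25


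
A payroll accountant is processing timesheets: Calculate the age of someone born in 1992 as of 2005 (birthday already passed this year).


Birth year: 1992
Current year: 2005
Age = current year - birth year
Age = 2005 - 1992 = 13

13


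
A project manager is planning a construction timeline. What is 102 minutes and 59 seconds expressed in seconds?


Minutes: 102
Extra seconds: 59
Seconds per minute: 60
Minutes to seconds: 102 x 60 = 6120
Total: 6120 + 59 = 6179

6179


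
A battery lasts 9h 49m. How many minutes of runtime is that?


Hours: 9
Extra minutes: 49
Minutes per hour: 60
Hours to minutes: 9 x 60 = 540
Total: 540 + 49 = 589

589


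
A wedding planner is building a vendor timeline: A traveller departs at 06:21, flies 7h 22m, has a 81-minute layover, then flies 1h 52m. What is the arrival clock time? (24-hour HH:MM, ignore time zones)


Depart: 06:21
Leg 1: +442 min -> 13:43
Layover: +81 min -> 15:04
Leg 2: +112 min -> 16:56
Total travel: 635 minutes = 10h 35m
Arrival: 16:56

16:56


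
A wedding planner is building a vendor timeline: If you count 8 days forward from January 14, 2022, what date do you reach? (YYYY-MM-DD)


Start: 2022-01-14
Adding 8 days
Days remaining in January: 17
Result: 2022-01-22

2022-01-22


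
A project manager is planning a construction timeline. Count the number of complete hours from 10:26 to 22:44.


Start: 10:26
End: 22:44
Hour difference: 22 - 10 = 12 hours
Minute difference: 44 - 26 = 18 minutes
Total minutes: 738
Complete hours: 738 / 60 = 12 (remainder 18)

12


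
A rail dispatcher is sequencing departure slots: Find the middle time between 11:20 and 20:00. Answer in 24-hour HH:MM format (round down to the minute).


Start time: 11:20 = 680 minutes from midnight
End time: 20:00 = 1200 minutes from midnight
Sum: 680 + 1200 = 1880
Midpoint: 1880 / 2 = 940 minutes
Convert: 940 / 60 = 15 hours, 40 minutes
Result: 15:40

15:40


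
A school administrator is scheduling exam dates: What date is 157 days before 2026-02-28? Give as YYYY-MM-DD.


Start: 2026-02-28
Subtracting 157 days
Days already passed in February: 28
After going back through February: 129 more days to subtract
January 2026: 31 days, 98 remaining
December 2025: 31 days, 67 remaining
November 2025: 30 days, 37 remaining
October 2025: 31 days, 6 remaining
Result: 2025-09-24

2025-09-24


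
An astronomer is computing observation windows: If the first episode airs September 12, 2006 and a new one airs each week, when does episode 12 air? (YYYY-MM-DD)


First occurrence: 2006-09-12 (occurrence 1)
Each occurrence is 7 days after the previous.
Occurrence 12 is 11 weeks after the first.
11 weeks = 77 days
2006-09-12 + 77 days = 2006-11-28

2006-11-28


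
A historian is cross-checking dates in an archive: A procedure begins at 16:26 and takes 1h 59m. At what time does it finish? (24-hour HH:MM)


Start time: 16:26
Adding: 1 hours 59 minutes
Minutes: 26 + 59 = 85
Minute overflow: 85 >= 60, so carry 1 hour, minutes = 25
Hours: 16 + 1 + 1 = 18
Result: 18:25

18:25


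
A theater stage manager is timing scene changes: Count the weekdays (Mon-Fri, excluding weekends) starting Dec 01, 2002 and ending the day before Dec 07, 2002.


Start: 2002-12-01 (Sunday)
End (exclusive): 2002-12-07 (Saturday)
Total calendar days: 6
Full weeks: 6 // 7 = 0 -> 0 weekdays
Remaining 6 days starting on Sunday:
  Sun(-), Mon(w), Tue(w), Wed(w), Thu(w), Fri(w) -> 5 weekdays
Total business days: 0 + 5 = 5

5


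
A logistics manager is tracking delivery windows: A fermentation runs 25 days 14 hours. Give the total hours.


Days: 25
Extra hours: 14
Hours per day: 24
Days to hours: 25 x 24 = 600
Total: 600 + 14 = 614

614


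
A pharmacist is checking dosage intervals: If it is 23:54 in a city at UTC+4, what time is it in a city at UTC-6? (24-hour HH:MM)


Local time: 23:54 at UTC+4 (offset 4h)
Target zone: UTC-6 (offset -6h)
Difference: -6 - (4) = -10 hours
Calculation: 23 + (-10) = 13
Result: 13:54

13:54


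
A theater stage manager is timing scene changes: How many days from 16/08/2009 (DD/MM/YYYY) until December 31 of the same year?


Start: August 16, 2009
End: December 31, 2009
Days left in August: 15
September: 30
October: 31
November: 30
December: 31
Sum of remaining months: 122
Total: 15 + 122 = 137

137


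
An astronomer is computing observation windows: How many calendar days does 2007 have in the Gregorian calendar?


Year: 2007
Check leap year rules:
Divisible by 4? No
2007 is not a leap year
Days: 365

365


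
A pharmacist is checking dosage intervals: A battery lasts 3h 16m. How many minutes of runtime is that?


Hours: 3
Extra minutes: 16
Minutes per hour: 60
Hours to minutes: 3 x 60 = 180
Total: 180 + 16 = 196

196


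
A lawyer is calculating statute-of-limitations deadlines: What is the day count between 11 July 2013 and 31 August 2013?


Start date: 2013-07-11
End date: 2013-08-31
Jul 2013: +21 days
Aug 2013: +30 days
Total: 51 days

51


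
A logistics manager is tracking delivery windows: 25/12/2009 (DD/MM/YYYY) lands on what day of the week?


Date: 2009-12-25
January 1, 2009 is a Thursday
Day of year: 359
Offset from Jan 1: 358 days
358 mod 7 = 1
Result: Friday

Friday


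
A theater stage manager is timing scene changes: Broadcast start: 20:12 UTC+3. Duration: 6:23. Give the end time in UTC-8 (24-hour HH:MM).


Start: 20:12 in UTC+3
Step 1 - add duration:
  minutes: 12 + 23 = 35
  hours: 20 + 6 + 0 = 26
  end in UTC+3: 02:35
Step 2 - convert UTC+3 -> UTC-8:
  offset difference: -8 - (3) = -11 hours
  2 + (-11) = -9 -> mod 24 = 15
Result: 15:35 in UTC-8

15:35


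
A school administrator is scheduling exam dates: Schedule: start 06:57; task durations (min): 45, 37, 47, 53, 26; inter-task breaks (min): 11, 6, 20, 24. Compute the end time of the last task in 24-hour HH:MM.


Start: 06:57 = 417 min from midnight
  after task 1 (45 min): 07:42
  after break (11 min): 07:53
  after task 2 (37 min): 08:30
  after break (6 min): 08:36
  after task 3 (47 min): 09:23
  after break (20 min): 09:43
  after task 4 (53 min): 10:36
  after break (24 min): 11:00
  after task 5 (26 min): 11:26
Total elapsed: 269 minutes
End time: 11:26

11:26


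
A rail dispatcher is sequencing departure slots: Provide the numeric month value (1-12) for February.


Calendar month order:
1. January
2. February <--
3. March
February is month number 2

2


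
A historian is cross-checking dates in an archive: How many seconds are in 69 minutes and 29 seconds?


Minutes: 69
Seconds: 29
Convert minutes to seconds: 69 x 60 = 4140
Add remaining seconds: 4140 + 29 = 4169

4169


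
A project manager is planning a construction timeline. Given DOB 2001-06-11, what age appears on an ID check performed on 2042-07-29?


Birth: 2001-06-11
Reference: 2042-07-29
Year difference: 2042 - 2001 = 41
Has birthday (06-11) occurred by 07-29? Yes
Age in full years: 41

41


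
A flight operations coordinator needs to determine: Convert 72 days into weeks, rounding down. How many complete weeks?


Total days: 72
Days per week: 7
Division: 72 / 7 = 10 remainder 2
Complete weeks: 10
Remaining days: 2

10


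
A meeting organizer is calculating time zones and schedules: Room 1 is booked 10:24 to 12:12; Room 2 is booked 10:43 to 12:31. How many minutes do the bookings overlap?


Interval A: [624, 732] minutes from midnight
Interval B: [643, 751] minutes from midnight
Overlap start = max(624, 643) = 643
Overlap end = min(732, 751) = 732
Overlap = 732 - 643 = 89 minutes

89


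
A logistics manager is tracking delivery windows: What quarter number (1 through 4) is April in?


Month: April (month 4)
Q1: January-March (months 1-3)
Q2: April-June (months 4-6)
Q3: July-September (months 7-9)
Q4: October-December (months 10-12)
Month 4 falls in Q2

2


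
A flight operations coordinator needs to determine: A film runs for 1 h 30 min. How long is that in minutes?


Hours: 1
Minutes: 30
Convert hours to minutes: 1 x 60 = 60
Add remaining minutes: 60 + 30 = 90

90


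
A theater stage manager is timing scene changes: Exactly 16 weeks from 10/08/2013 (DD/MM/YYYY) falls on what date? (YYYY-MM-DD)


Start: 2013-08-10
Weeks to add: 16
Convert to days: 16 x 7 = 112 days
Add 112 days to 2013-08-10
Result: 2013-11-30

2013-11-30


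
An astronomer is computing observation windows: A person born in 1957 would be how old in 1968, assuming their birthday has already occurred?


Birth year: 1957
Current year: 1968
Age = current year - birth year
Age = 1968 - 1957 = 11

11


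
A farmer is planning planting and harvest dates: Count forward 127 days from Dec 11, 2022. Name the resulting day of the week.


Start: 2022-12-11 (Sunday)
Step 1 - find target date: add 127 days
  2022-12-11 + 127 days = 2023-04-17
Step 2 - day of week:
  127 mod 7 = 1
  Sunday + 1 days -> Monday
Result: Monday (2023-04-17)

Monday


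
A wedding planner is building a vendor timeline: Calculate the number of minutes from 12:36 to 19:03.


Start time: 12:36 = 756 minutes from midnight
End time: 19:03 = 1143 minutes from midnight
Difference: 1143 - 756 = 387 minutes
That is 6 hours and 27 minutes

387


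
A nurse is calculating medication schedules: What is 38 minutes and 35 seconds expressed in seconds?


Minutes: 38
Extra seconds: 35
Seconds per minute: 60
Minutes to seconds: 38 x 60 = 2280
Total: 2280 + 35 = 2315

2315


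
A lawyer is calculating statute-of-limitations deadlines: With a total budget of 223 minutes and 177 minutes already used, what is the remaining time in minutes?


Total budget: 223 minutes
Time used: 177 minutes
Remaining: 223 - 177 = 46 minutes
Percent used: 79.4%
Percent remaining: 20.6%

46


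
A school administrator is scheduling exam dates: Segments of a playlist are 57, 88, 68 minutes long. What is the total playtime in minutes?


Durations: 57, 88, 68
Running sum: 57
+ 88 = 145
+ 68 = 213
Total duration: 213 minutes
That is 3 hours and 33 minutes

213


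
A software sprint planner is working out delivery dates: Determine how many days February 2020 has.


Month: February
Year: 2020
2020 is a leap year
February has 29 days
Total: 29 days

29


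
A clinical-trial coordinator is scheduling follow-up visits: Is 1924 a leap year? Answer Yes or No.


Year: 1924
Divisible by 4? 1924 / 4 = 481.0 -> Yes
Divisible by 100? 1924 / 100 = 19.24 -> No
Divisible by 4 but not 100, so it IS a leap year

Yes


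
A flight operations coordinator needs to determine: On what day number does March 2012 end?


Month: March
Year: 2012
March is a 31-day month
Total: 31 days

31


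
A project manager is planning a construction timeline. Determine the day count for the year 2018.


Year: 2018
Check leap year rules:
Divisible by 4? No
2018 is not a leap year
Days: 365

365


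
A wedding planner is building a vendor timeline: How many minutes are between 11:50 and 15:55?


Start time: 11:50 = 710 minutes from midnight
End time: 15:55 = 955 minutes from midnight
Difference: 955 - 710 = 245 minutes
That is 4 hours and 5 minutes

245


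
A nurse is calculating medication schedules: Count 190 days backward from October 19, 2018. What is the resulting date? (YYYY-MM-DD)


Start: 2018-10-19
Subtracting 190 days
Days already passed in October: 19
After going back through October: 171 more days to subtract
September 2018: 30 days, 141 remaining
August 2018: 31 days, 110 remaining
July 2018: 31 days, 79 remaining
June 2018: 30 days, 49 remaining
Result: 2018-04-12

2018-04-12


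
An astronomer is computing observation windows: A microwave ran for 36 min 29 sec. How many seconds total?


Minutes: 36
Extra seconds: 29
Seconds per minute: 60
Minutes to seconds: 36 x 60 = 2160
Total: 2160 + 29 = 2189

2189


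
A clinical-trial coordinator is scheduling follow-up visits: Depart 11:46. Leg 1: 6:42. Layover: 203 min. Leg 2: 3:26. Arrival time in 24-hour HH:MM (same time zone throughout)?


Depart: 11:46
Leg 1: +402 min -> 18:28
Layover: +203 min -> 21:51
Leg 2: +206 min -> 01:17
Total travel: 811 minutes = 13h 31m
Arrival: 01:17

01:17


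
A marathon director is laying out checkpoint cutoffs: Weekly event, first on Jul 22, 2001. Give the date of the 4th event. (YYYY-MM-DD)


First occurrence: 2001-07-22 (occurrence 1)
Each occurrence is 7 days after the previous.
Occurrence 4 is 3 weeks after the first.
3 weeks = 21 days
2001-07-22 + 21 days = 2001-08-12

2001-08-12


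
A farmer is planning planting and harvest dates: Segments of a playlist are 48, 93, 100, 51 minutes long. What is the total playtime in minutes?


Durations: 48, 93, 100, 51
Running sum: 48
+ 93 = 141
+ 100 = 241
+ 51 = 292
Total duration: 292 minutes
That is 4 hours and 52 minutes

292


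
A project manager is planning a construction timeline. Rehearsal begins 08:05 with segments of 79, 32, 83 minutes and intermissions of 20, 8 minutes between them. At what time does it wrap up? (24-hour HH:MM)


Start: 08:05 = 485 min from midnight
  after task 1 (79 min): 09:24
  after break (20 min): 09:44
  after task 2 (32 min): 10:16
  after break (8 min): 10:24
  after task 3 (83 min): 11:47
Total elapsed: 222 minutes
End time: 11:47

11:47


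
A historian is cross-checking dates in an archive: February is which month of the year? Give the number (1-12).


Calendar month order:
1. January
2. February <--
3. March
February is month number 2

2


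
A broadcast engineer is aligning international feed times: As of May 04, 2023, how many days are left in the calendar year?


Start: May 04, 2023
End: December 31, 2023
Days left in May: 27
June: 30
July: 31
August: 31
September: 30
... plus remaining months
Sum of remaining months: 214
Total: 27 + 214 = 241

241


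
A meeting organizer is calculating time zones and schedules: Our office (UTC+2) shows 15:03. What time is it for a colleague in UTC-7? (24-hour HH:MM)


Local time: 15:03 at UTC+2 (offset 2h)
Target zone: UTC-7 (offset -7h)
Difference: -7 - (2) = -9 hours
Calculation: 15 + (-9) = 6
Result: 06:03

06:03


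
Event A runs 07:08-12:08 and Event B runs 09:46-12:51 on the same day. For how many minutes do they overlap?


Interval A: [428, 728] minutes from midnight
Interval B: [586, 771] minutes from midnight
Overlap start = max(428, 586) = 586
Overlap end = min(728, 771) = 728
Overlap = 728 - 586 = 142 minutes

142


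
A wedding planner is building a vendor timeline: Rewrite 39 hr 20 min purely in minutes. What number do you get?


Hours: 39
Extra minutes: 20
Minutes per hour: 60
Hours to minutes: 39 x 60 = 2340
Total: 2340 + 20 = 2360

2360


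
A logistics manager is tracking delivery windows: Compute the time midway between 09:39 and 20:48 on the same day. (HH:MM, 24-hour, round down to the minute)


Start time: 09:39 = 579 minutes from midnight
End time: 20:48 = 1248 minutes from midnight
Sum: 579 + 1248 = 1827
Midpoint: 1827 / 2 = 913 minutes
Convert: 913 / 60 = 15 hours, 13 minutes
Result: 15:13

15:13


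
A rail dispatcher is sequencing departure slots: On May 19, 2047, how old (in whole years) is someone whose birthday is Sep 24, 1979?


Birth: 1979-09-24
Reference: 2047-05-19
Year difference: 2047 - 1979 = 68
Has birthday (09-24) occurred by 05-19? No
Birthday not yet reached this year -> subtract 1
Age in full years: 67

67


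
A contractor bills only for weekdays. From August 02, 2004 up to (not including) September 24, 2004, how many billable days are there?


Start: 2004-08-02 (Monday)
End (exclusive): 2004-09-24 (Friday)
Total calendar days: 53
Full weeks: 53 // 7 = 7 -> 35 weekdays
Remaining 4 days starting on Monday:
  Mon(w), Tue(w), Wed(w), Thu(w) -> 4 weekdays
Total business days: 35 + 4 = 39

39


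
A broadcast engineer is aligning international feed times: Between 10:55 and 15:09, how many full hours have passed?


Start: 10:55
End: 15:09
Hour difference: 15 - 10 = 5 hours
Minute difference: 9 - 55 = -46 minutes
Total minutes: 254
Complete hours: 254 / 60 = 4 (remainder 14)

4


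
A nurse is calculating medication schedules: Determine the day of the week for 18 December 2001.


Date: 2001-12-18
January 1, 2001 is a Monday
Day of year: 352
Offset from Jan 1: 351 days
351 mod 7 = 1
Result: Tuesday

Tuesday


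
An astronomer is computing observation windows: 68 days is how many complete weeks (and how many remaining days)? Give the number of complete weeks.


Total days: 68
Days per week: 7
Division: 68 / 7 = 9 remainder 5
Complete weeks: 9
Remaining days: 5

9


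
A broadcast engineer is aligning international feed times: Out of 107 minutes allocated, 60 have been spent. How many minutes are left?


Total budget: 107 minutes
Time used: 60 minutes
Remaining: 107 - 60 = 47 minutes
Percent used: 56.1%
Percent remaining: 43.9%

47


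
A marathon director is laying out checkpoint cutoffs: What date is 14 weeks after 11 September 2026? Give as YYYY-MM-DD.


Start: 2026-09-11
Weeks to add: 14
Convert to days: 14 x 7 = 98 days
Add 98 days to 2026-09-11
Result: 2026-12-18

2026-12-18


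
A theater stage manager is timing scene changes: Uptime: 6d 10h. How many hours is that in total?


Days: 6
Extra hours: 10
Hours per day: 24
Days to hours: 6 x 24 = 144
Total: 144 + 10 = 154

154


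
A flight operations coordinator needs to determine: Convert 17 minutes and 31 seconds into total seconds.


Minutes: 17
Seconds: 31
Convert minutes to seconds: 17 x 60 = 1020
Add remaining seconds: 1020 + 31 = 1051

1051


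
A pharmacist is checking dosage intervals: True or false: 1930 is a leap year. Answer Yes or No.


Year: 1930
Divisible by 4? 1930 / 4 = 482.5 -> No
Not divisible by 4, so NOT a leap year

No


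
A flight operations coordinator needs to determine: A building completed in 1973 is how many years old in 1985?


Birth year: 1973
Current year: 1985
Age = current year - birth year
Age = 1985 - 1973 = 12

12


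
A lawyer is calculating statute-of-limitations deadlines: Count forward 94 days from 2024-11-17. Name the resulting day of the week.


Start: 2024-11-17 (Sunday)
Step 1 - find target date: add 94 days
  2024-11-17 + 94 days = 2025-02-19
Step 2 - day of week:
  94 mod 7 = 3
  Sunday + 3 days -> Wednesday
Result: Wednesday (2025-02-19)

Wednesday


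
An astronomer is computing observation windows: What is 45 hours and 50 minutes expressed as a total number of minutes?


Hours: 45
Minutes: 50
Convert hours to minutes: 45 x 60 = 2700
Add remaining minutes: 2700 + 50 = 2750

2750


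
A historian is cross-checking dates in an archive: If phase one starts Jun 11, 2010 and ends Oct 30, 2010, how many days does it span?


Start date: 2010-06-11
End date: 2010-10-30
Jun 2010: +20 days
Jul 2010: +31 days
Aug 2010: +31 days
Sep 2010: +30 days
Oct 2010: +29 days
Total: 141 days

141


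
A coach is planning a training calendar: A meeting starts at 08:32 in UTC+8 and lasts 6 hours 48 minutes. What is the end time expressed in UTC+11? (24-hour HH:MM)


Start: 08:32 in UTC+8
Step 1 - add duration:
  minutes: 32 + 48 = 80 (carry 1h)
  hours: 8 + 6 + 1 = 15
  end in UTC+8: 15:20
Step 2 - convert UTC+8 -> UTC+11:
  offset difference: 11 - (8) = 3 hours
  15 + (3) = 18 -> mod 24 = 18
Result: 18:20 in UTC+11

18:20


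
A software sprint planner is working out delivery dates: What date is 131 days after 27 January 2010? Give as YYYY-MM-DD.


Start: 2010-01-27
Adding 131 days
Days remaining in January: 4
After January: 127 days still to add
February 2010: 28 days, 99 remaining
March 2010: 31 days, 68 remaining
April 2010: 30 days, 38 remaining
May 2010: 31 days, 7 remaining
Result: 2010-06-07

2010-06-07


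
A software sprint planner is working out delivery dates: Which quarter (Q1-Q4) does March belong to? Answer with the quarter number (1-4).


Month: March (month 3)
Q1: January-March (months 1-3)
Q2: April-June (months 4-6)
Q3: July-September (months 7-9)
Q4: October-December (months 10-12)
Month 3 falls in Q1

1


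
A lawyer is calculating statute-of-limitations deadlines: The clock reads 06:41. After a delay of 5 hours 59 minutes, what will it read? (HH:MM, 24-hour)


Start time: 06:41
Adding: 5 hours 59 minutes
Minutes: 41 + 59 = 100
Minute overflow: 100 >= 60, so carry 1 hour, minutes = 40
Hours: 6 + 5 + 1 = 12
Result: 12:40

12:40


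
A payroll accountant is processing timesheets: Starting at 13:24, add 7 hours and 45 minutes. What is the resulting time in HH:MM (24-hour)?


Start time: 13:24
Adding: 7 hours 45 minutes
Minutes: 24 + 45 = 69
Minute overflow: 69 >= 60, so carry 1 hour, minutes = 9
Hours: 13 + 7 + 1 = 21
Result: 21:09

21:09


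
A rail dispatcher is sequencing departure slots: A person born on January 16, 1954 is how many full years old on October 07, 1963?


Birth: 1954-01-16
Reference: 1963-10-07
Year difference: 1963 - 1954 = 9
Has birthday (01-16) occurred by 10-07? Yes
Age in full years: 9

9


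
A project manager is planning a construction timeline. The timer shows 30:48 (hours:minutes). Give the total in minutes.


Hours: 30
Minutes: 48
Convert hours to minutes: 30 x 60 = 1800
Add remaining minutes: 1800 + 48 = 1848

1848


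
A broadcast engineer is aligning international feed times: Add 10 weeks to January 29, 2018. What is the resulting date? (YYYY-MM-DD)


Start: 2018-01-29
Weeks to add: 10
Convert to days: 10 x 7 = 70 days
Add 70 days to 2018-01-29
Result: 2018-04-09

2018-04-09


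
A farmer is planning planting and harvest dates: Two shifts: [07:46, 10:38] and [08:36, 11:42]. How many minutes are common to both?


Interval A: [466, 638] minutes from midnight
Interval B: [516, 702] minutes from midnight
Overlap start = max(466, 516) = 516
Overlap end = min(638, 702) = 638
Overlap = 638 - 516 = 122 minutes

122


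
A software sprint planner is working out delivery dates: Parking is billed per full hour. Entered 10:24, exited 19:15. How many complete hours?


Start: 10:24
End: 19:15
Hour difference: 19 - 10 = 9 hours
Minute difference: 15 - 24 = -9 minutes
Total minutes: 531
Complete hours: 531 / 60 = 8 (remainder 51)

8


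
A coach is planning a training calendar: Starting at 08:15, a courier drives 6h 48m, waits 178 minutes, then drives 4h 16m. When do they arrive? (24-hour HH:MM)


Depart: 08:15
Leg 1: +408 min -> 15:03
Layover: +178 min -> 18:01
Leg 2: +256 min -> 22:17
Total travel: 842 minutes = 14h 2m
Arrival: 22:17

22:17


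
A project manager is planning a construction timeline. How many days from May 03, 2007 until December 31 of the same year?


Start: May 03, 2007
End: December 31, 2007
Days left in May: 28
June: 30
July: 31
August: 31
September: 30
... plus remaining months
Sum of remaining months: 214
Total: 28 + 214 = 242

242


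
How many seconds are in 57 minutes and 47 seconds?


Minutes: 57
Extra seconds: 47
Seconds per minute: 60
Minutes to seconds: 57 x 60 = 3420
Total: 3420 + 47 = 3467

3467


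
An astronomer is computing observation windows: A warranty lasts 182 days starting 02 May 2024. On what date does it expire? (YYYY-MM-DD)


Start: 2024-05-02
Adding 182 days
Days remaining in May: 29
After May: 153 days still to add
June 2024: 30 days, 123 remaining
July 2024: 31 days, 92 remaining
August 2024: 31 days, 61 remaining
September 2024: 30 days, 31 remaining
Result: 2024-10-31

2024-10-31


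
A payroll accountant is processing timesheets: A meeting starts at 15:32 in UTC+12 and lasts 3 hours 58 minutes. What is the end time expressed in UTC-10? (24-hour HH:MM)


Start: 15:32 in UTC+12
Step 1 - add duration:
  minutes: 32 + 58 = 90 (carry 1h)
  hours: 15 + 3 + 1 = 19
  end in UTC+12: 19:30
Step 2 - convert UTC+12 -> UTC-10:
  offset difference: -10 - (12) = -22 hours
  19 + (-22) = -3 -> mod 24 = 21
Result: 21:30 in UTC-10

21:30


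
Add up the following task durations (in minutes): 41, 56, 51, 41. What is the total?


Durations: 41, 56, 51, 41
Running sum: 41
+ 56 = 97
+ 51 = 148
+ 41 = 189
Total duration: 189 minutes
That is 3 hours and 9 minutes

189


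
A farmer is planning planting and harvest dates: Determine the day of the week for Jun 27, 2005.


Date: 2005-06-27
January 1, 2005 is a Saturday
Day of year: 178
Offset from Jan 1: 177 days
177 mod 7 = 2
Result: Monday

Monday


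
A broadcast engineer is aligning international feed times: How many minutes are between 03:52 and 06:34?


Start time: 03:52 = 232 minutes from midnight
End time: 06:34 = 394 minutes from midnight
Difference: 394 - 232 = 162 minutes
That is 2 hours and 42 minutes

162


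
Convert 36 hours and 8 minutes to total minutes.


Hours: 36
Extra minutes: 8
Minutes per hour: 60
Hours to minutes: 36 x 60 = 2160
Total: 2160 + 8 = 2168

2168


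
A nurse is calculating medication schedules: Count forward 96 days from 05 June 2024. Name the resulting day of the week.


Start: 2024-06-05 (Wednesday)
Step 1 - find target date: add 96 days
  2024-06-05 + 96 days = 2024-09-09
Step 2 - day of week:
  96 mod 7 = 5
  Wednesday + 5 days -> Monday
Result: Monday (2024-09-09)

Monday


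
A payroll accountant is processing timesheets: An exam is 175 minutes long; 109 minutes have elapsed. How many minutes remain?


Total budget: 175 minutes
Time used: 109 minutes
Remaining: 175 - 109 = 66 minutes
Percent used: 62.3%
Percent remaining: 37.7%

66


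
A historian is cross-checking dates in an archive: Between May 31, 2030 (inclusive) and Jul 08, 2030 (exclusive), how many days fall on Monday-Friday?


Start: 2030-05-31 (Friday)
End (exclusive): 2030-07-08 (Monday)
Total calendar days: 38
Full weeks: 38 // 7 = 5 -> 25 weekdays
Remaining 3 days starting on Friday:
  Fri(w), Sat(-), Sun(-) -> 1 weekdays
Total business days: 25 + 1 = 26

26


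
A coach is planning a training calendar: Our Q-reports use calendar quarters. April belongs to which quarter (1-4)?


Month: April (month 4)
Q1: January-March (months 1-3)
Q2: April-June (months 4-6)
Q3: July-September (months 7-9)
Q4: October-December (months 10-12)
Month 4 falls in Q2

2


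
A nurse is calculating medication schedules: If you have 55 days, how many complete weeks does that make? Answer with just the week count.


Total days: 55
Days per week: 7
Division: 55 / 7 = 7 remainder 6
Complete weeks: 7
Remaining days: 6

7


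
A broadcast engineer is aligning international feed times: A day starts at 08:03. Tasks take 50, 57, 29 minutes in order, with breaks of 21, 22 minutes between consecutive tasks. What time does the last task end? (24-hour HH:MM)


Start: 08:03 = 483 min from midnight
  after task 1 (50 min): 08:53
  after break (21 min): 09:14
  after task 2 (57 min): 10:11
  after break (22 min): 10:33
  after task 3 (29 min): 11:02
Total elapsed: 179 minutes
End time: 11:02

11:02


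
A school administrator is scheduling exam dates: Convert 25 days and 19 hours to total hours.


Days: 25
Extra hours: 19
Hours per day: 24
Days to hours: 25 x 24 = 600
Total: 600 + 19 = 619

619


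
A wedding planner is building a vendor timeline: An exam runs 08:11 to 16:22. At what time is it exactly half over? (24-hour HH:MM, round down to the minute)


Start time: 08:11 = 491 minutes from midnight
End time: 16:22 = 982 minutes from midnight
Sum: 491 + 982 = 1473
Midpoint: 1473 / 2 = 736 minutes
Convert: 736 / 60 = 12 hours, 16 minutes
Result: 12:16

12:16


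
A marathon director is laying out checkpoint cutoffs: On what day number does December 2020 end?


Month: December
Year: 2020
December is a 31-day month
Total: 31 days

31


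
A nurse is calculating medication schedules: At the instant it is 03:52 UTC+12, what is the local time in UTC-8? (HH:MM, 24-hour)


Local time: 03:52 at UTC+12 (offset 12h)
Target zone: UTC-8 (offset -8h)
Difference: -8 - (12) = -20 hours
Calculation: 3 + (-20) = -17
Wraparound: (-17) mod 24 = 7
Result: 07:52

07:52
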